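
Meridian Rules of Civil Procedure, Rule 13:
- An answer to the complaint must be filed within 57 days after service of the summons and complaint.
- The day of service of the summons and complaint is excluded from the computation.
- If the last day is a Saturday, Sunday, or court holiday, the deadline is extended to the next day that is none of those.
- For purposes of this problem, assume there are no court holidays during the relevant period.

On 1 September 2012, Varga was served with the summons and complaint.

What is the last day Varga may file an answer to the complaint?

October 29, 2012

57 days after 1 September 2012 is October 28, 2012.
October 28, 2012 is Sunday. The next qualifying day is October 29, 2012.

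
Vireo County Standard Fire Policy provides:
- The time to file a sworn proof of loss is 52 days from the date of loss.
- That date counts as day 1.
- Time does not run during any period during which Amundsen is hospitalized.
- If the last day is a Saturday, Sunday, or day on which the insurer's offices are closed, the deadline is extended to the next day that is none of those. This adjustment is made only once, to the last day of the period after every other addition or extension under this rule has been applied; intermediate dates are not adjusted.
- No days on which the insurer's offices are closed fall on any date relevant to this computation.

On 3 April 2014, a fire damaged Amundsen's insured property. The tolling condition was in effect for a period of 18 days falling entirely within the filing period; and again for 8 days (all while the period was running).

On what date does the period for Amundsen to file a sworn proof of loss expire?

Counting 3 April 2014 as day 1, day 52 is May 24, 2014.
Tolling adds 18 days: May 24, 2014 + 18 days = June 11, 2014.
Tolling adds 8 days: June 11, 2014 + 8 days = June 19, 2014.
June 19, 2014 is a Thursday and not a day on which the insurer's offices are closed, so no extension applies.

June 19, 2014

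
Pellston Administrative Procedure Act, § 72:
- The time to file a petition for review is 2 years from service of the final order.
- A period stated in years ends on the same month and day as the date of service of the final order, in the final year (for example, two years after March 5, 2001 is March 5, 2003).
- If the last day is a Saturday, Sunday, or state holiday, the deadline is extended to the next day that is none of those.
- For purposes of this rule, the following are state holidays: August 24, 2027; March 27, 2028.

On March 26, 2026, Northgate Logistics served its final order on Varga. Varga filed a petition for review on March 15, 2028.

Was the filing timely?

Yes

2 years after March 26, 2026 is March 26, 2028.
March 26, 2028 is Sunday; March 27, 2028 is a listed holiday. The next qualifying day is March 28, 2028.
The deadline is March 28, 2028; the filing on March 15, 2028 is on or before that date.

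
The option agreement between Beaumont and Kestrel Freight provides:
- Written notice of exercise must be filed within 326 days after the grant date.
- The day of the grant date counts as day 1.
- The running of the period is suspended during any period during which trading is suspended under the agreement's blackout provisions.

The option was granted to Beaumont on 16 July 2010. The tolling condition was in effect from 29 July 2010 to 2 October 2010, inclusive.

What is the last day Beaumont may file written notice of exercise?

August 11, 2011

Counting 16 July 2010 as day 1, day 326 is June 6, 2011.
From July 29, 2010 through October 2, 2010 inclusive is 66 days; tolling adds 66 days: June 6, 2011 + 66 days = August 11, 2011.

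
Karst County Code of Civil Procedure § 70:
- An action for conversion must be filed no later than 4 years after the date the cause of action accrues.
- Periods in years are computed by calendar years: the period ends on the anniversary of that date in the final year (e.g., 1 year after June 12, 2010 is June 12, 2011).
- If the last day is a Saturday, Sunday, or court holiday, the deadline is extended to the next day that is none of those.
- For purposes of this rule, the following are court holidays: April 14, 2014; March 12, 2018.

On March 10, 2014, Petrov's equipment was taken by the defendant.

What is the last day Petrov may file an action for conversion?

March 13, 2018

4 years after March 10, 2014 is March 10, 2018.
March 10, 2018 is Saturday; March 11, 2018 is Sunday; March 12, 2018 is a listed holiday. The next qualifying day is March 13, 2018.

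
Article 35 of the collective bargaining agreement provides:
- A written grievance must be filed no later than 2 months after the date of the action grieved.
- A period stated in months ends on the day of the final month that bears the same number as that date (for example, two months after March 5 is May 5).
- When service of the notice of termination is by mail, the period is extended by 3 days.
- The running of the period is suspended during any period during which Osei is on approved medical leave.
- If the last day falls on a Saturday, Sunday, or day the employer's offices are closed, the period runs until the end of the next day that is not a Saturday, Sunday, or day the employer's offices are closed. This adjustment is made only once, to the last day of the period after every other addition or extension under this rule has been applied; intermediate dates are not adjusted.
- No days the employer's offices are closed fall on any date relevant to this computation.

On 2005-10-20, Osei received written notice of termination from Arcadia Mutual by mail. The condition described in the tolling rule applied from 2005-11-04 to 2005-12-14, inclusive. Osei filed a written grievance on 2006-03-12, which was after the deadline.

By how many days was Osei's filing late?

38 days

2 months after 2005-10-20 is December 20, 2005.
Service was by mail, adding 3 days: December 20, 2005 + 3 days = December 23, 2005.
From November 4, 2005 through December 14, 2005 inclusive is 41 days; tolling adds 41 days: December 23, 2005 + 41 days = February 2, 2006.
February 2, 2006 is a Thursday and not a day the employer's offices are closed, so no extension applies.
The deadline is February 2, 2006; from February 2, 2006 to March 12, 2006 is 38 days.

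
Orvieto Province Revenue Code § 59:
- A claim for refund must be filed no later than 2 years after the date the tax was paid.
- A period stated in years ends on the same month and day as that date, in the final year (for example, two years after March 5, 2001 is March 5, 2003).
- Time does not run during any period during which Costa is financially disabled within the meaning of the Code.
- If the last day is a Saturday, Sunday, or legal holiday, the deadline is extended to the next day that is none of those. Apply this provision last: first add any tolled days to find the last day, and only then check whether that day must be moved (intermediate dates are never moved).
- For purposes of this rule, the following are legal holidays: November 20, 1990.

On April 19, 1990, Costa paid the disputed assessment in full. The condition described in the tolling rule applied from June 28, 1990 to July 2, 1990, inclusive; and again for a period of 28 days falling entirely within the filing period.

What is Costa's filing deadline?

May 22, 1992

2 years after April 19, 1990 is April 19, 1992.
From June 28, 1990 through July 2, 1990 inclusive is 5 days; tolling adds 5 days: April 19, 1992 + 5 days = April 24, 1992.
Tolling adds 28 days: April 24, 1992 + 28 days = May 22, 1992.
May 22, 1992 is a Friday and not a legal holiday, so no extension applies.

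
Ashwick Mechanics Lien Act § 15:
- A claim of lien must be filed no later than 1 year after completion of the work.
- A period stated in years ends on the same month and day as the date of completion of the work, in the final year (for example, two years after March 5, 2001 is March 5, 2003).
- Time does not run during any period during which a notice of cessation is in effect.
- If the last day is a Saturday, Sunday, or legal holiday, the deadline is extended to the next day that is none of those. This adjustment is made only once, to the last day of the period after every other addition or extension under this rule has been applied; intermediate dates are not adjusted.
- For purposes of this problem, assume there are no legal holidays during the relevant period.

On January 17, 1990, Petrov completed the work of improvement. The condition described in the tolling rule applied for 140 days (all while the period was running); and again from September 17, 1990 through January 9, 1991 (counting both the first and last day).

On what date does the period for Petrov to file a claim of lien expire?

September 30, 1991

1 year after January 17, 1990 is January 17, 1991.
Tolling adds 140 days: January 17, 1991 + 140 days = June 6, 1991.
From September 17, 1990 through January 9, 1991 inclusive is 115 days; tolling adds 115 days: June 6, 1991 + 115 days = September 29, 1991.
September 29, 1991 is Sunday. The next qualifying day is September 30, 1991.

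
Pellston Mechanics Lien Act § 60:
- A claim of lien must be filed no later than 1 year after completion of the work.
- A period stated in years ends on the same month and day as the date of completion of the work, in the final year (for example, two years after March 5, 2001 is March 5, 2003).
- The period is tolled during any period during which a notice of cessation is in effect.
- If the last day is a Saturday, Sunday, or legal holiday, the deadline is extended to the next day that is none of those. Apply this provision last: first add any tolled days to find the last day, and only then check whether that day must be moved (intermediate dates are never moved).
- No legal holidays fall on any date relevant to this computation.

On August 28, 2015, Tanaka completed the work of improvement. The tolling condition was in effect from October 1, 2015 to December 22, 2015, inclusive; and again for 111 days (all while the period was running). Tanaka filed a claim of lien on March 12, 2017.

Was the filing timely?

No

1 year after August 28, 2015 is August 28, 2016.
From October 1, 2015 through December 22, 2015 inclusive is 83 days; tolling adds 83 days: August 28, 2016 + 83 days = November 19, 2016.
Tolling adds 111 days: November 19, 2016 + 111 days = March 10, 2017.
March 10, 2017 is a Friday and not a legal holiday, so no extension applies.
The deadline is March 10, 2017; the filing on March 12, 2017 is after that date.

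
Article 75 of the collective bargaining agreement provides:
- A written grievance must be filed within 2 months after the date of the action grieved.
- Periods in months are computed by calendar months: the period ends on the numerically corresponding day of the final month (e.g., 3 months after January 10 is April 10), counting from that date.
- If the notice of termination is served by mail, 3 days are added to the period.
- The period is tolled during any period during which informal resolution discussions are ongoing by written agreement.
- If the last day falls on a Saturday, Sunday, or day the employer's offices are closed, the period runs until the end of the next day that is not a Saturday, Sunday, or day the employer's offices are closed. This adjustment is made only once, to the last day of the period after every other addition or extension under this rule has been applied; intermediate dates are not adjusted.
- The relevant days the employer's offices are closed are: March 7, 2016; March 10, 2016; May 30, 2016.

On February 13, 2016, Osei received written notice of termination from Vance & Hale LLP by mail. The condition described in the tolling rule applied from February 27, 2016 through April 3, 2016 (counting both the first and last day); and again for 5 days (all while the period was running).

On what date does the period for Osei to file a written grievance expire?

May 31, 2016

2 months after February 13, 2016 is April 13, 2016.
Service was by mail, adding 3 days: April 13, 2016 + 3 days = April 16, 2016.
From February 27, 2016 through April 3, 2016 inclusive is 37 days; tolling adds 37 days: April 16, 2016 + 37 days = May 23, 2016.
Tolling adds 5 days: May 23, 2016 + 5 days = May 28, 2016.
May 28, 2016 is Saturday; May 29, 2016 is Sunday; May 30, 2016 is a listed holiday. The next qualifying day is May 31, 2016.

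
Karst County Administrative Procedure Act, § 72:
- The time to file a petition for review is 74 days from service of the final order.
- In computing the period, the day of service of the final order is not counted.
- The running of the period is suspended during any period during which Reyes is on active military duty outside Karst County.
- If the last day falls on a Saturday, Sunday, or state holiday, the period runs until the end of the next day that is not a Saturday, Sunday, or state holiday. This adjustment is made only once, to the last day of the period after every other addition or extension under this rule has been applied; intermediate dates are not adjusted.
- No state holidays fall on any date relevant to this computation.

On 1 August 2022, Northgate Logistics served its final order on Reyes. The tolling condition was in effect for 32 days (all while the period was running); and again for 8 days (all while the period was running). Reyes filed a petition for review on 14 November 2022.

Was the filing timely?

Yes

74 days after 1 August 2022 is October 14, 2022.
Tolling adds 32 days: October 14, 2022 + 32 days = November 15, 2022.
Tolling adds 8 days: November 15, 2022 + 8 days = November 23, 2022.
November 23, 2022 is a Wednesday and not a state holiday, so no extension applies.
The deadline is November 23, 2022; the filing on November 14, 2022 is on or before that date.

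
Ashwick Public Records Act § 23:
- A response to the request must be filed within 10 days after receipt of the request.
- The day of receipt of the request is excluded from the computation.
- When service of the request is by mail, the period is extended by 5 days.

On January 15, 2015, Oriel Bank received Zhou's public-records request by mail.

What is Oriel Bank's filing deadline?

10 days after January 15, 2015 is January 25, 2015.
Service was by mail, adding 5 days: January 25, 2015 + 5 days = January 30, 2015.

January 30, 2015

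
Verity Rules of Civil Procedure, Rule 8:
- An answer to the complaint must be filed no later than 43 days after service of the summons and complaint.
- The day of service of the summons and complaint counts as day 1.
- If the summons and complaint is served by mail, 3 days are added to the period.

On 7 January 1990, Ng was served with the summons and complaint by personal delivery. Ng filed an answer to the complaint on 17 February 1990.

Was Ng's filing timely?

Counting 7 January 1990 as day 1, day 43 is February 18, 1990.
Service was not by mail, so no mail extension applies.
The deadline is February 18, 1990; the filing on February 17, 1990 is on or before that date.

Yes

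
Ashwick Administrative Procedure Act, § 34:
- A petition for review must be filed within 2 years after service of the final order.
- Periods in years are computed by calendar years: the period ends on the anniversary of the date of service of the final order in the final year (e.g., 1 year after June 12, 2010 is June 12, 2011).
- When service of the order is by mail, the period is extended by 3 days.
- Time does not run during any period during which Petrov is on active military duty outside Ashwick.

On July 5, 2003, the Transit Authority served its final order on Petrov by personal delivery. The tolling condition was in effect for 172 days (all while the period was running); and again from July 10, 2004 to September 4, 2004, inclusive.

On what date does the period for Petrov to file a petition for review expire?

February 19, 2006

2 years after July 5, 2003 is July 5, 2005.
Service was not by mail, so no mail extension applies.
Tolling adds 172 days: July 5, 2005 + 172 days = December 24, 2005.
From July 10, 2004 through September 4, 2004 inclusive is 57 days; tolling adds 57 days: December 24, 2005 + 57 days = February 19, 2006.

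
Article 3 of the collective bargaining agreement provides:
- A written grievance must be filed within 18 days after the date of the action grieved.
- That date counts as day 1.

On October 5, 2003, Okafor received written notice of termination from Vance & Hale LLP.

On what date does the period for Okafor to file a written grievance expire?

Counting October 5, 2003 as day 1, day 18 is October 22, 2003.

October 22, 2003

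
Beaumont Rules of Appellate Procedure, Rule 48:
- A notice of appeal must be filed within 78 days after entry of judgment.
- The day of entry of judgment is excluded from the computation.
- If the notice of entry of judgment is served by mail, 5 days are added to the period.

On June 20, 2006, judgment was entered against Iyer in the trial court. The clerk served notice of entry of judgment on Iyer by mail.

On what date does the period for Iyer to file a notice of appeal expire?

September 11, 2006

78 days after June 20, 2006 is September 6, 2006.
Service was by mail, adding 5 days: September 6, 2006 + 5 days = September 11, 2006.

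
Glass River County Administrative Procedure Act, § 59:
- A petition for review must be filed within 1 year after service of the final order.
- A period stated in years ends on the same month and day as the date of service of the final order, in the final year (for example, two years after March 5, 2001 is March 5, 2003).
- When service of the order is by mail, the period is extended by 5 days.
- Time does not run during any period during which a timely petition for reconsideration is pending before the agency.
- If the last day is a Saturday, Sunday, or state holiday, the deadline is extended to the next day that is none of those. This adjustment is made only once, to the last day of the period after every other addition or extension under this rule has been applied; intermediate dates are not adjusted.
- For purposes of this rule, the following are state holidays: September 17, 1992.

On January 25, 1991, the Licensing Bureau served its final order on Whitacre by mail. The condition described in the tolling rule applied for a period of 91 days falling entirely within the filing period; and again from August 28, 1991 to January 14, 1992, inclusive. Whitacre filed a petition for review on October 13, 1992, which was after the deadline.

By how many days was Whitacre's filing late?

25 days

1 year after January 25, 1991 is January 25, 1992.
Service was by mail, adding 5 days: January 25, 1992 + 5 days = January 30, 1992.
Tolling adds 91 days: January 30, 1992 + 91 days = April 30, 1992.
From August 28, 1991 through January 14, 1992 inclusive is 140 days; tolling adds 140 days: April 30, 1992 + 140 days = September 17, 1992.
September 17, 1992 is a listed holiday. The next qualifying day is September 18, 1992.
The deadline is September 18, 1992; from September 18, 1992 to October 13, 1992 is 25 days.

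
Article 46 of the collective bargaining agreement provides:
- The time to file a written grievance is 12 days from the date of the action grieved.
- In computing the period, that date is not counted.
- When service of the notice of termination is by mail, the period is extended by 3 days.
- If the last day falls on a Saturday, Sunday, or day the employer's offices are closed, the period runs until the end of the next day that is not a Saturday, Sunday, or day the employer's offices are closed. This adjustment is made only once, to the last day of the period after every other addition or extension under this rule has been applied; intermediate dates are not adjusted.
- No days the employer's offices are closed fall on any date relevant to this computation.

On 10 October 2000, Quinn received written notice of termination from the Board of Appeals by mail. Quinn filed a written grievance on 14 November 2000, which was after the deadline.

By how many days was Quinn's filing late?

20 days

12 days after 10 October 2000 is October 22, 2000.
Service was by mail, adding 3 days: October 22, 2000 + 3 days = October 25, 2000.
October 25, 2000 is a Wednesday and not a day the employer's offices are closed, so no extension applies.
The deadline is October 25, 2000; from October 25, 2000 to November 14, 2000 is 20 days.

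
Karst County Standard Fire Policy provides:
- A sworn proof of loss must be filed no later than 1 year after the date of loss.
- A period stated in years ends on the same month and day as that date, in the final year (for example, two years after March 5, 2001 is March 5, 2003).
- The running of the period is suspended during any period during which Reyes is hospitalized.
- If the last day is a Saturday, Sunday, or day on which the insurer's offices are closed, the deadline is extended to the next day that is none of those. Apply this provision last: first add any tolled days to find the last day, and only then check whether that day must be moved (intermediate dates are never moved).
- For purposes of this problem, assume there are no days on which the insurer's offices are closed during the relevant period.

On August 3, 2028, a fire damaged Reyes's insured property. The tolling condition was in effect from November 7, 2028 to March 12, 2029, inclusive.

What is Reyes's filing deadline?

1 year after August 3, 2028 is August 3, 2029.
From November 7, 2028 through March 12, 2029 inclusive is 126 days; tolling adds 126 days: August 3, 2029 + 126 days = December 7, 2029.
December 7, 2029 is a Friday and not a day on which the insurer's offices are closed, so no extension applies.

December 7, 2029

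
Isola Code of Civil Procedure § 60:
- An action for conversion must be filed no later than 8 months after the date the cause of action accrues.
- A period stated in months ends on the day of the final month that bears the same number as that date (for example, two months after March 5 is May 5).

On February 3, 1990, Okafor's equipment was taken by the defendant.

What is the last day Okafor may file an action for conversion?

8 months after February 3, 1990 is October 3, 1990.

October 3, 1990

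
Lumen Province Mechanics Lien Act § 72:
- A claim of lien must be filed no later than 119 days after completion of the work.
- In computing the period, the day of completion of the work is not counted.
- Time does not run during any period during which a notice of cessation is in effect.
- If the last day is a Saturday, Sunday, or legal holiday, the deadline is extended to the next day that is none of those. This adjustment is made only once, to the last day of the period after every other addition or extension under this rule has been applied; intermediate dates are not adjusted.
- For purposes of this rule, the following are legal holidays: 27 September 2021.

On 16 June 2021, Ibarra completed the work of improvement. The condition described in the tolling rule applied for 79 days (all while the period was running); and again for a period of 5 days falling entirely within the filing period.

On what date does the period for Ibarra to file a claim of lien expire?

January 5, 2022

119 days after 16 June 2021 is October 13, 2021.
Tolling adds 79 days: October 13, 2021 + 79 days = December 31, 2021.
Tolling adds 5 days: December 31, 2021 + 5 days = January 5, 2022.
January 5, 2022 is a Wednesday and not a legal holiday, so no extension applies.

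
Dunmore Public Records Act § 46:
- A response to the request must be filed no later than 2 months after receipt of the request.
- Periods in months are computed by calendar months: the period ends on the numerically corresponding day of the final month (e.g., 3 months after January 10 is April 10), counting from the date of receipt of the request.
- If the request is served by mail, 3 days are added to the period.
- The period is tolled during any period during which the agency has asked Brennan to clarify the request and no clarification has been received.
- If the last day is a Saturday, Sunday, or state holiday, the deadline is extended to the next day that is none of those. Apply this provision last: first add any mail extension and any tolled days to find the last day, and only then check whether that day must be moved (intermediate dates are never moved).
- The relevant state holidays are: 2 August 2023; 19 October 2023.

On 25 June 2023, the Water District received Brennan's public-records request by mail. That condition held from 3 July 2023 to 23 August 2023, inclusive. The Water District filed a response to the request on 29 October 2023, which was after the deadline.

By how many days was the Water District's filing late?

2 months after 25 June 2023 is August 25, 2023.
Service was by mail, adding 3 days: August 25, 2023 + 3 days = August 28, 2023.
From July 3, 2023 through August 23, 2023 inclusive is 52 days; tolling adds 52 days: August 28, 2023 + 52 days = October 19, 2023.
October 19, 2023 is a listed holiday. The next qualifying day is October 20, 2023.
The deadline is October 20, 2023; from October 20, 2023 to October 29, 2023 is 9 days.

9 days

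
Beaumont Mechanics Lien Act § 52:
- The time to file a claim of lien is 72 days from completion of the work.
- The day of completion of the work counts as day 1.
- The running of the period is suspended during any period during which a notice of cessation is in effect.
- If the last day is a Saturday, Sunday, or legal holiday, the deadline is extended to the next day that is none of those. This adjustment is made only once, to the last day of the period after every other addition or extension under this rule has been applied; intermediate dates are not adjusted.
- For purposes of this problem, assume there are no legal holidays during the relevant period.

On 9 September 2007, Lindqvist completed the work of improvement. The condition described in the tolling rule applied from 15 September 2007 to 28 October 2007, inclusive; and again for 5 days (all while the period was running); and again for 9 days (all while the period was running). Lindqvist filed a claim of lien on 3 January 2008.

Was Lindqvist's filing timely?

Yes

Counting 9 September 2007 as day 1, day 72 is November 19, 2007.
From September 15, 2007 through October 28, 2007 inclusive is 44 days; tolling adds 44 days: November 19, 2007 + 44 days = January 2, 2008.
Tolling adds 5 days: January 2, 2008 + 5 days = January 7, 2008.
Tolling adds 9 days: January 7, 2008 + 9 days = January 16, 2008.
January 16, 2008 is a Wednesday and not a legal holiday, so no extension applies.
The deadline is January 16, 2008; the filing on January 3, 2008 is on or before that date.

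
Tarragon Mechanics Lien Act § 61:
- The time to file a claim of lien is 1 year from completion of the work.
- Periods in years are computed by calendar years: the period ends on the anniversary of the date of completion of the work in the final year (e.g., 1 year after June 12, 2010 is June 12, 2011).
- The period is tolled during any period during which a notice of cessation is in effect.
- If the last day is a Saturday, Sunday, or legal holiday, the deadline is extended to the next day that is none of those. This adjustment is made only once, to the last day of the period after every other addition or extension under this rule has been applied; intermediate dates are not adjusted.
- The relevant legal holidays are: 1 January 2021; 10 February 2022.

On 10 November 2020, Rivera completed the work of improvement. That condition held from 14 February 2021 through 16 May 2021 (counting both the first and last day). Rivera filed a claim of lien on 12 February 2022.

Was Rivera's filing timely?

1 year after 10 November 2020 is November 10, 2021.
From February 14, 2021 through May 16, 2021 inclusive is 92 days; tolling adds 92 days: November 10, 2021 + 92 days = February 10, 2022.
February 10, 2022 is a listed holiday. The next qualifying day is February 11, 2022.
The deadline is February 11, 2022; the filing on February 12, 2022 is after that date.

No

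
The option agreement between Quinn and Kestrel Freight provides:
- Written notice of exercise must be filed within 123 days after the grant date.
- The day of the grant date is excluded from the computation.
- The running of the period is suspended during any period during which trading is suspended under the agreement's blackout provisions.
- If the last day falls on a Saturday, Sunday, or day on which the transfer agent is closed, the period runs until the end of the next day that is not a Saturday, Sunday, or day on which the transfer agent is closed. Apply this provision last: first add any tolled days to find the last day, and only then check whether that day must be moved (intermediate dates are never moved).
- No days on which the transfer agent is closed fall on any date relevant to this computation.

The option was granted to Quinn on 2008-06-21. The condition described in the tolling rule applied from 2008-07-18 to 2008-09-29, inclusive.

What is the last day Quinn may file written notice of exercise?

January 5, 2009

123 days after 2008-06-21 is October 22, 2008.
From July 18, 2008 through September 29, 2008 inclusive is 74 days; tolling adds 74 days: October 22, 2008 + 74 days = January 4, 2009.
January 4, 2009 is Sunday. The next qualifying day is January 5, 2009.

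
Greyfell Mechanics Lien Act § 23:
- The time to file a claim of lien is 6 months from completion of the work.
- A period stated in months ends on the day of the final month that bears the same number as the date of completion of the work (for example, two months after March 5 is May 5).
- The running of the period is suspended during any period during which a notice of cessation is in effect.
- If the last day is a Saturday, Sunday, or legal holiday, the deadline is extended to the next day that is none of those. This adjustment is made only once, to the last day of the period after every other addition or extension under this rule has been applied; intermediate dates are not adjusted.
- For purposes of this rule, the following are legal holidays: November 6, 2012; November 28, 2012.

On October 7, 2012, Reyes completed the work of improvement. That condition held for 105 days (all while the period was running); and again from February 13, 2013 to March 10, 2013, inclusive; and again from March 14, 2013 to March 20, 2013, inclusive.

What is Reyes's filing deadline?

6 months after October 7, 2012 is April 7, 2013.
Tolling adds 105 days: April 7, 2013 + 105 days = July 21, 2013.
From February 13, 2013 through March 10, 2013 inclusive is 26 days; tolling adds 26 days: July 21, 2013 + 26 days = August 16, 2013.
From March 14, 2013 through March 20, 2013 inclusive is 7 days; tolling adds 7 days: August 16, 2013 + 7 days = August 23, 2013.
August 23, 2013 is a Friday and not a legal holiday, so no extension applies.

August 23, 2013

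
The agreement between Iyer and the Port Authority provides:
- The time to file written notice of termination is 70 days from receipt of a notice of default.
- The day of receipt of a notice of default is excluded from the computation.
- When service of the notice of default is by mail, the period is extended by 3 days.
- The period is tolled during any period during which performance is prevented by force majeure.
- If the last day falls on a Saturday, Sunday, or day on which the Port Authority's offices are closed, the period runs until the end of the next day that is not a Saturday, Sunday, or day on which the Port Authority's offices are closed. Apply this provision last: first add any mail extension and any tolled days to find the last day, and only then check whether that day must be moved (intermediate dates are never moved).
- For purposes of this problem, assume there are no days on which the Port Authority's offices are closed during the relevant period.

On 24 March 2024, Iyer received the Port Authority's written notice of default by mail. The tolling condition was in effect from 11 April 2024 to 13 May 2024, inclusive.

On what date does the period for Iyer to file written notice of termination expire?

70 days after 24 March 2024 is June 2, 2024.
Service was by mail, adding 3 days: June 2, 2024 + 3 days = June 5, 2024.
From April 11, 2024 through May 13, 2024 inclusive is 33 days; tolling adds 33 days: June 5, 2024 + 33 days = July 8, 2024.
July 8, 2024 is a Monday and not a day on which the Port Authority's offices are closed, so no extension applies.

July 8, 2024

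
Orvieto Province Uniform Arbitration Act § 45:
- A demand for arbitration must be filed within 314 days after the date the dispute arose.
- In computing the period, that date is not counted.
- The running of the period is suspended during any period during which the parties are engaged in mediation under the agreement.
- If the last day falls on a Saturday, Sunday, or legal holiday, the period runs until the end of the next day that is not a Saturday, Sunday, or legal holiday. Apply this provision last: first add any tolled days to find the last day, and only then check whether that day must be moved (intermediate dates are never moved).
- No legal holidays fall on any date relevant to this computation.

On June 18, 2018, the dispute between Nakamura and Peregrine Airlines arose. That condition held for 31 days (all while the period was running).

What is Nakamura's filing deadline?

May 29, 2019

314 days after June 18, 2018 is April 28, 2019.
Tolling adds 31 days: April 28, 2019 + 31 days = May 29, 2019.
May 29, 2019 is a Wednesday and not a legal holiday, so no extension applies.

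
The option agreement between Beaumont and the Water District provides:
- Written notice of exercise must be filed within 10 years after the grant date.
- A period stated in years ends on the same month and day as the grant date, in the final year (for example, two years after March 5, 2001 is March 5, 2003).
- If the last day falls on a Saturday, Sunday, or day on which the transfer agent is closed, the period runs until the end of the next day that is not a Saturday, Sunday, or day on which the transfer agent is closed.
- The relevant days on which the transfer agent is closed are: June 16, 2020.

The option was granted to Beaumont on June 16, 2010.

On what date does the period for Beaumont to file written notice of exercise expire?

10 years after June 16, 2010 is June 16, 2020.
June 16, 2020 is a listed holiday. The next qualifying day is June 17, 2020.

June 17, 2020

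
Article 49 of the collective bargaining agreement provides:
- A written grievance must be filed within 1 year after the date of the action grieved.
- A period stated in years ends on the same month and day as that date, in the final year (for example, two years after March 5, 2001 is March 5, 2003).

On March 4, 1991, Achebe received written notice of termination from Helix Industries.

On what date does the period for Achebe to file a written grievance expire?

1 year after March 4, 1991 is March 4, 1992.

March 4, 1992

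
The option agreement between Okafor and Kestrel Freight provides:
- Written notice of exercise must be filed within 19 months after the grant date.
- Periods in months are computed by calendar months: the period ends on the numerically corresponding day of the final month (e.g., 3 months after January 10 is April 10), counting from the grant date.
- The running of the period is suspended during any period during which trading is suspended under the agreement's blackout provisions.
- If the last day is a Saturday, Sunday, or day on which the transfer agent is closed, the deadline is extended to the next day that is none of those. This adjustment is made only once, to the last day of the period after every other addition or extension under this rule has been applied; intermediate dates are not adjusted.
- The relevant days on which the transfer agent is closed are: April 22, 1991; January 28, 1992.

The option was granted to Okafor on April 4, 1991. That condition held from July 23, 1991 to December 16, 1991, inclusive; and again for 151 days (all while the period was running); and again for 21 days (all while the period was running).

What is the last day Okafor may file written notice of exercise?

19 months after April 4, 1991 is November 4, 1992.
From July 23, 1991 through December 16, 1991 inclusive is 147 days; tolling adds 147 days: November 4, 1992 + 147 days = March 31, 1993.
Tolling adds 151 days: March 31, 1993 + 151 days = August 29, 1993.
Tolling adds 21 days: August 29, 1993 + 21 days = September 19, 1993.
September 19, 1993 is Sunday. The next qualifying day is September 20, 1993.

September 20, 1993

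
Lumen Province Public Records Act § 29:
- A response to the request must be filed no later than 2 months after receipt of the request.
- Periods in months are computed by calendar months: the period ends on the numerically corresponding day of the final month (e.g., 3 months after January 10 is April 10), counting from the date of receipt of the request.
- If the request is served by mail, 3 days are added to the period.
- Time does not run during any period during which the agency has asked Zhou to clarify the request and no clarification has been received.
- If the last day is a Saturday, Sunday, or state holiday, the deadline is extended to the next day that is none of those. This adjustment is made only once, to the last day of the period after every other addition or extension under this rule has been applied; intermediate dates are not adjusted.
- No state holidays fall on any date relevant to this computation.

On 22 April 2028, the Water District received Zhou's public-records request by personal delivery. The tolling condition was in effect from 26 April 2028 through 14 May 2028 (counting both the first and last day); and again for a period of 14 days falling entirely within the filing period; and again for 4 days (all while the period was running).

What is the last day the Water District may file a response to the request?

July 31, 2028

2 months after 22 April 2028 is June 22, 2028.
Service was not by mail, so no mail extension applies.
From April 26, 2028 through May 14, 2028 inclusive is 19 days; tolling adds 19 days: June 22, 2028 + 19 days = July 11, 2028.
Tolling adds 14 days: July 11, 2028 + 14 days = July 25, 2028.
Tolling adds 4 days: July 25, 2028 + 4 days = July 29, 2028.
July 29, 2028 is Saturday; July 30, 2028 is Sunday. The next qualifying day is July 31, 2028.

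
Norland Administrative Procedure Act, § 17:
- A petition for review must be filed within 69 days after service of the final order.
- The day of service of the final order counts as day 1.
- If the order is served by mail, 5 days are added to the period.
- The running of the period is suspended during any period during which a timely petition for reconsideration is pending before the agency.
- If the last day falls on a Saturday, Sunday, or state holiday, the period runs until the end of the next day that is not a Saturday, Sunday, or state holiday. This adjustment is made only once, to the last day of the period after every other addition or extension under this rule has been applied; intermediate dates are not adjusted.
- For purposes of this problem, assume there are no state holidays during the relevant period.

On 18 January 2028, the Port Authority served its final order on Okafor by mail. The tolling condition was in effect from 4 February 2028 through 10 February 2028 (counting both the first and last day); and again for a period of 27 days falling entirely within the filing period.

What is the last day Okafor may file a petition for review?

May 4, 2028

Counting 18 January 2028 as day 1, day 69 is March 26, 2028.
Service was by mail, adding 5 days: March 26, 2028 + 5 days = March 31, 2028.
From February 4, 2028 through February 10, 2028 inclusive is 7 days; tolling adds 7 days: March 31, 2028 + 7 days = April 7, 2028.
Tolling adds 27 days: April 7, 2028 + 27 days = May 4, 2028.
May 4, 2028 is a Thursday and not a state holiday, so no extension applies.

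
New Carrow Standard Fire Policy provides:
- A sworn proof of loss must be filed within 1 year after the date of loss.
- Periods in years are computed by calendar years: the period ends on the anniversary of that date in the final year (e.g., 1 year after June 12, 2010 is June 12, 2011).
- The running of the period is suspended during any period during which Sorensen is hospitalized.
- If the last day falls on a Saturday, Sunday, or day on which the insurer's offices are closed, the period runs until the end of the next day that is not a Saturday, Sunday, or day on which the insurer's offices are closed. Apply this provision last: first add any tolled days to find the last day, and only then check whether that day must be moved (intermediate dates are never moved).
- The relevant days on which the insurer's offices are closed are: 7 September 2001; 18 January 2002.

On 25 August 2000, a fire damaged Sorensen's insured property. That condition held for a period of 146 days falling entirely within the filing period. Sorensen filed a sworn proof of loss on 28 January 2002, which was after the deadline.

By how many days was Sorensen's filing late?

7 days

1 year after 25 August 2000 is August 25, 2001.
Tolling adds 146 days: August 25, 2001 + 146 days = January 18, 2002.
January 18, 2002 is a listed holiday; January 19, 2002 is Saturday; January 20, 2002 is Sunday. The next qualifying day is January 21, 2002.
The deadline is January 21, 2002; from January 21, 2002 to January 28, 2002 is 7 days.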